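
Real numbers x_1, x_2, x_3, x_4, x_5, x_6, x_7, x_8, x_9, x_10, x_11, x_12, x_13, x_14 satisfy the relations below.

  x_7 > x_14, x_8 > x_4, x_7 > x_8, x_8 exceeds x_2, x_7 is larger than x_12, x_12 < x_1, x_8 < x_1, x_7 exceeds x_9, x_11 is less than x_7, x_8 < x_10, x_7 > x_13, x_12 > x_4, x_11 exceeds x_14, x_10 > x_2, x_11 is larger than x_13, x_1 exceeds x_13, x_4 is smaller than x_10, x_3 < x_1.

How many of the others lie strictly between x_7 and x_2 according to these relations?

1

The relations place x_2 below x_7. An element lies strictly between them when it is forced above x_2 and also forced below x_7.
Above x_2: {x_8, x_1, x_10}. Below x_7: {x_4, x_13, x_14, x_9, x_11, x_12, x_8}.
Intersection: {x_8} — 1.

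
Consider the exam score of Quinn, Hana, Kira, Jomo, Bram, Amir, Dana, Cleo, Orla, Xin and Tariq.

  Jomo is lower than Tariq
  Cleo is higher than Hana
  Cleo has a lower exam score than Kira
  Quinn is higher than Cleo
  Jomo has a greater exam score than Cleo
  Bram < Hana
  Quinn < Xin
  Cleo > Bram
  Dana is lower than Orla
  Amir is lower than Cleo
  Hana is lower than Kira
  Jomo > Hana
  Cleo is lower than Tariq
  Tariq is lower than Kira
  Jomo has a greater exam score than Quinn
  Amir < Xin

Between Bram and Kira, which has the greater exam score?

The relevant relations are Bram < Hana; Hana < Cleo; Cleo < Quinn; Quinn < Jomo; Jomo < Tariq; Tariq < Kira.
Chaining these gives Bram < Hana < Cleo < Quinn < Jomo < Tariq < Kira.
So Bram < Kira; Kira is the higher of the two.

Kira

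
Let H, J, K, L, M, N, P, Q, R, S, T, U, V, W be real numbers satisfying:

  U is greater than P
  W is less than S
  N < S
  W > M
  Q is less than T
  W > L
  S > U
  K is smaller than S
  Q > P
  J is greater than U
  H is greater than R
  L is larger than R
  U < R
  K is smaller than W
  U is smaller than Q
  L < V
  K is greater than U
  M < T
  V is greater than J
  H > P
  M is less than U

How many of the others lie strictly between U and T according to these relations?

1

Chaining upward from U reaches: Q, R, J, L, K, W, V, H, S.
Chaining downward from T reaches: P, M, Q.
Strictly between U and T are those in both lists: Q — 1 element.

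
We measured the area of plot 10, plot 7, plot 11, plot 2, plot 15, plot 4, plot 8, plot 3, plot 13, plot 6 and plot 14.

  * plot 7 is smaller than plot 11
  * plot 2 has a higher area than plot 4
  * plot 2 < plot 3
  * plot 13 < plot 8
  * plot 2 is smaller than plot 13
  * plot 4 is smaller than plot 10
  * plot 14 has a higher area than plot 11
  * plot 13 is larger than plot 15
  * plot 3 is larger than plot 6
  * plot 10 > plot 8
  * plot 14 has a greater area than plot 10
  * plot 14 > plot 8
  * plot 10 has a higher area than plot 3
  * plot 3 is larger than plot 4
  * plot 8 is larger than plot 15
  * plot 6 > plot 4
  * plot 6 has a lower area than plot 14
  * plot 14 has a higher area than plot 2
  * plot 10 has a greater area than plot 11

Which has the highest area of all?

plot 14

plot 4 is not greatest since plot 4 < plot 3; plot 2 is not greatest since plot 2 < plot 13; plot 15 is not greatest since plot 15 < plot 8; plot 13 is not greatest since plot 13 < plot 8; plot 7 is not greatest since plot 7 < plot 11; plot 11 is not greatest since plot 11 < plot 14; plot 6 is not greatest since plot 6 < plot 3; plot 3 is not greatest since plot 3 < plot 10; plot 8 is not greatest since plot 8 < plot 10; plot 10 is not greatest since plot 10 < plot 14.
Only plot 14 has nothing above it, so plot 14 is the highest area.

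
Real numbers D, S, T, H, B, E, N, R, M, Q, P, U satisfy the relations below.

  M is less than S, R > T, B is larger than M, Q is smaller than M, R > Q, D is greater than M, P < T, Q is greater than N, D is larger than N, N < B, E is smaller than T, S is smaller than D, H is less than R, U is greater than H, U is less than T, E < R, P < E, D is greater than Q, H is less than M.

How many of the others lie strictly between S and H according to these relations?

Chaining upward from H reaches: M, U, B, D, T, R.
Chaining downward from S reaches: N, Q, M.
Strictly between H and S are those in both lists: M — 1 element.

1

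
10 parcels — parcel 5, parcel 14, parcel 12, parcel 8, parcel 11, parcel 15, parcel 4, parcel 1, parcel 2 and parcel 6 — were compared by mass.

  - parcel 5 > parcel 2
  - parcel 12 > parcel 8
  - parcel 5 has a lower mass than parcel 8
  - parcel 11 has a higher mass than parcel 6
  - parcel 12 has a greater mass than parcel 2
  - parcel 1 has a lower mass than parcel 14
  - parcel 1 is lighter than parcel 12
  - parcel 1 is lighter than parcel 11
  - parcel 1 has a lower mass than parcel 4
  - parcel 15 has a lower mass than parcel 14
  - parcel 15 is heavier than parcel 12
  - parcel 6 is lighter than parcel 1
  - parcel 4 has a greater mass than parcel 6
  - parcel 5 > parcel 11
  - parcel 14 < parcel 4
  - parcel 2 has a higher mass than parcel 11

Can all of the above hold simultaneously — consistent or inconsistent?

consistent

The single ordering parcel 6 < parcel 1 < parcel 11 < parcel 2 < parcel 5 < parcel 8 < parcel 12 < parcel 15 < parcel 14 < parcel 4 satisfies every listed relation, so no contradiction arises.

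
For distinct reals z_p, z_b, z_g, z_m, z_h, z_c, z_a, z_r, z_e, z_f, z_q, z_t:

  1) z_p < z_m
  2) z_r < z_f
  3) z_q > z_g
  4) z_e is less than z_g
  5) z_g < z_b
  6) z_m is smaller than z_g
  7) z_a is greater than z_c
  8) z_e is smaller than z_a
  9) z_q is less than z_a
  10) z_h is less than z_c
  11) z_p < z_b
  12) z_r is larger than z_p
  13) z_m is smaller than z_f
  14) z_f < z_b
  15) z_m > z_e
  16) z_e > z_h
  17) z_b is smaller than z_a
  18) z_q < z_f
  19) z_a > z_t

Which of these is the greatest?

z_a

Chaining downward from z_a: directly below it, z_e, z_t, z_q, z_c, z_b; then z_h, z_p, z_g, z_f; then z_m, z_r.
That covers every other element, and nothing is given above z_a, so z_a is the greatest.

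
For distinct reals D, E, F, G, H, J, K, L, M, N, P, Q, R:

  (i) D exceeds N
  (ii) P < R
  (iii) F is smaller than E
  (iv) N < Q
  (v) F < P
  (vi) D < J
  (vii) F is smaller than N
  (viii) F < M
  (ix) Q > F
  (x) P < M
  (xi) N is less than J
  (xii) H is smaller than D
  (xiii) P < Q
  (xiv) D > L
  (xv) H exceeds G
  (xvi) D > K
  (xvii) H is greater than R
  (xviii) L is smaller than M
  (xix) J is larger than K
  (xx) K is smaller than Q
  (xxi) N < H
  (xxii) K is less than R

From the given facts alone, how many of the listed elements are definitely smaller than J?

Directly below J: K, N, D.
One step further: F, L, H (6 so far).
One step further: R, G (8 so far).
One step further: P (9 so far).
Nothing else is reachable below J; 9 in all.

9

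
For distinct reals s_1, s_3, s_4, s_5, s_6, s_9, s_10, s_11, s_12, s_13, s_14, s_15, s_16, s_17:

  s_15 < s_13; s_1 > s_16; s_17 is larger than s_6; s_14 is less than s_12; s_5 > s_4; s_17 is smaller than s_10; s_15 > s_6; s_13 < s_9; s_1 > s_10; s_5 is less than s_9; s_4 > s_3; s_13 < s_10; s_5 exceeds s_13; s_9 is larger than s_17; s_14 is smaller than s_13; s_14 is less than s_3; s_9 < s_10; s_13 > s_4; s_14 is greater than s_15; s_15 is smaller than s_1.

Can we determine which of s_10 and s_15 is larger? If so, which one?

s_10

Link the given pairs in sequence: s_15 < s_14; s_14 < s_3; s_3 < s_4; s_4 < s_13; s_13 < s_5; s_5 < s_9; s_9 < s_10.
Together: s_15 < s_14 < s_3 < s_4 < s_13 < s_5 < s_9 < s_10.
So s_10 is larger.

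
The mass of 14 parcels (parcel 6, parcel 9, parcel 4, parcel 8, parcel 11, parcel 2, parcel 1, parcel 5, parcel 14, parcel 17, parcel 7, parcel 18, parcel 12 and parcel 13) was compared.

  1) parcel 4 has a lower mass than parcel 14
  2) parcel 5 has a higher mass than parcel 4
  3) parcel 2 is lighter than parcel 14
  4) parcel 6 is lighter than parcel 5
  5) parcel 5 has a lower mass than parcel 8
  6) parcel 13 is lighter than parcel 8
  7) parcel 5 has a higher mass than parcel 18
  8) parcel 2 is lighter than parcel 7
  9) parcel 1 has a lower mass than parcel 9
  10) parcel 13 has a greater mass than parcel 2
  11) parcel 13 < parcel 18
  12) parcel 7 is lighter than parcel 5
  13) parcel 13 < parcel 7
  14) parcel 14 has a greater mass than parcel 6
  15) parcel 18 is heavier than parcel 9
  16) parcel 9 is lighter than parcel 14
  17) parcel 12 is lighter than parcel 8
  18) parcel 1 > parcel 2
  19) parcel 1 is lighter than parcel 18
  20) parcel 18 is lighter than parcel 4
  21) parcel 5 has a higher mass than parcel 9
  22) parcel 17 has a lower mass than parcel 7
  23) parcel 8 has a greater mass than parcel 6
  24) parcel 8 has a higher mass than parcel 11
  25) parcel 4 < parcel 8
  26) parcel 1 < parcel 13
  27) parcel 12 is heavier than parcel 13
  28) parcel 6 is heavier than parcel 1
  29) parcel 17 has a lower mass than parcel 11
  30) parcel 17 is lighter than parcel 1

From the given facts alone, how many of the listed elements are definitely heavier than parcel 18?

4

The elements the relations force above parcel 18 are parcel 4, parcel 5, parcel 8, parcel 14 — no chain reaches any other.
That is 4.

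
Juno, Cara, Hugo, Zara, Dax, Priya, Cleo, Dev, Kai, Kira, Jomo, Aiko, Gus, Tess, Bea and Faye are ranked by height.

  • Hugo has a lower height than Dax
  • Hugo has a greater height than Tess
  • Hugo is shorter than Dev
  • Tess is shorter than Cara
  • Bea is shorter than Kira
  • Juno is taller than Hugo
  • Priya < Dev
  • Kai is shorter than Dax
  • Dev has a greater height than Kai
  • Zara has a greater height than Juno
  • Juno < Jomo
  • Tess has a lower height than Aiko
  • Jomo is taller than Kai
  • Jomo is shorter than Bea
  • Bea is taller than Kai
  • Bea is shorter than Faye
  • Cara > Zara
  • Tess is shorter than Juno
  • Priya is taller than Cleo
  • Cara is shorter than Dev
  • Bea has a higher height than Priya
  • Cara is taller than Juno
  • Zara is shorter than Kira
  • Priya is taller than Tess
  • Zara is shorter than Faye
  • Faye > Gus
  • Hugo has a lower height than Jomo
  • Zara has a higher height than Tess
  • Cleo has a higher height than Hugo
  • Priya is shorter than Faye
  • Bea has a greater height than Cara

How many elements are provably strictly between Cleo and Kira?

Chaining upward from Cleo reaches: Priya, Bea, Dev, Faye.
Chaining downward from Kira reaches: Tess, Kai, Hugo, Juno, Zara, Jomo, Priya, Cara, Bea.
Strictly between Cleo and Kira are those in both lists: Priya, Bea — 2 elements.

2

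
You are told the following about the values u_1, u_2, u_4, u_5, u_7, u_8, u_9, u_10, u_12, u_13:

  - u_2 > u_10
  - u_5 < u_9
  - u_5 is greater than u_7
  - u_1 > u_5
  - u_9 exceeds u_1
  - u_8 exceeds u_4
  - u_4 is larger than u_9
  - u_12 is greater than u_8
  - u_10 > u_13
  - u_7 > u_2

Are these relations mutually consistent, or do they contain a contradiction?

Every relation is compatible with u_13 < u_10 < u_2 < u_7 < u_5 < u_1 < u_9 < u_4 < u_8 < u_12; the set is consistent.

consistent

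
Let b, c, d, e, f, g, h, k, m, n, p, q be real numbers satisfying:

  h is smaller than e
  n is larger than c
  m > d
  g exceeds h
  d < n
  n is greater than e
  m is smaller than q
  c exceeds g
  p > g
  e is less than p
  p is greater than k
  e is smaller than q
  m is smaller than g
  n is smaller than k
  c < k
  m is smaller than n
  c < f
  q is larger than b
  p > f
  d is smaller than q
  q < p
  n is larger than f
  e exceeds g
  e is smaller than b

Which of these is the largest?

h is not greatest since h < e; d is not greatest since d < m; m is not greatest since m < n; g is not greatest since g < c; c is not greatest since c < k; e is not greatest since e < q; b is not greatest since b < q; f is not greatest since f < p; n is not greatest since n < k; k is not greatest since k < p; q is not greatest since q < p.
Only p has nothing above it, so p is the largest.

p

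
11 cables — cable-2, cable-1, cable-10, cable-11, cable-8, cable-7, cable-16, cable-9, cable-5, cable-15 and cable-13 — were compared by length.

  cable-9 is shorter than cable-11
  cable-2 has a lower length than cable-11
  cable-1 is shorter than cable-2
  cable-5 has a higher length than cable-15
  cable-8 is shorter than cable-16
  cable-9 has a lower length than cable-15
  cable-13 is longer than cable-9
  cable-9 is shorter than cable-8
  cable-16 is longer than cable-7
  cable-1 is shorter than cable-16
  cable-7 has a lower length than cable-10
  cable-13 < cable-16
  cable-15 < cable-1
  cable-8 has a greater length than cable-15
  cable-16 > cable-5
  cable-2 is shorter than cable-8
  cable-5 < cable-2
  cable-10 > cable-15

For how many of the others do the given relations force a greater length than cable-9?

9

The elements the relations force above cable-9 are cable-13, cable-15, cable-5, cable-1, cable-2, cable-8, cable-11, cable-10, cable-16 — no chain reaches any other.
That is 9.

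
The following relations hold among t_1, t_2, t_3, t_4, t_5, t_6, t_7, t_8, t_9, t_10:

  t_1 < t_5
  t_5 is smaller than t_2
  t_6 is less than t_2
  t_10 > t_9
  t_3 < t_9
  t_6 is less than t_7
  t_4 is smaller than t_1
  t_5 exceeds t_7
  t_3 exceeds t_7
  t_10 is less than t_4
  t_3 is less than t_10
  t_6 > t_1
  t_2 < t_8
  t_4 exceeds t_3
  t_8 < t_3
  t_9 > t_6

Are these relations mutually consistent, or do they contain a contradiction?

Chaining the given relations yields t_1 < t_6 < t_7 < t_5 < t_2 < t_8 < t_3 < t_9 < t_10 < t_4, so t_1 < t_4. But one relation states t_4 < t_1. These cannot both hold.

inconsistent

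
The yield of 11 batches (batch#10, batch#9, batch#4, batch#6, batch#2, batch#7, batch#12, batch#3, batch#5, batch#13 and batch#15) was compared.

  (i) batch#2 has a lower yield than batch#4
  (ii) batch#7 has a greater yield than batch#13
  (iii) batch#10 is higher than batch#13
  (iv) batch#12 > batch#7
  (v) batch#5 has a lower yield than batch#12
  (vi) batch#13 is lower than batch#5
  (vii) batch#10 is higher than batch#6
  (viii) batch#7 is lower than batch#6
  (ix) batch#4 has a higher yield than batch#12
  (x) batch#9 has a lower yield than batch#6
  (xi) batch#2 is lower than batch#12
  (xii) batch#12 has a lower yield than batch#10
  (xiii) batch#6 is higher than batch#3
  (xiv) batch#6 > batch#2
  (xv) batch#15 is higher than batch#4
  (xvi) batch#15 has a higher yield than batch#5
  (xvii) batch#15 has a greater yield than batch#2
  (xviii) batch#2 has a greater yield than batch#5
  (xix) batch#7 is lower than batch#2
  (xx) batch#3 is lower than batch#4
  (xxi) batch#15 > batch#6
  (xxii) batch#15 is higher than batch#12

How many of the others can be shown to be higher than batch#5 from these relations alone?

6

Directly above batch#5: batch#2, batch#12, batch#15.
One step further: batch#4, batch#6, batch#10 (6 so far).
Nothing else is reachable above batch#5; 6 in all.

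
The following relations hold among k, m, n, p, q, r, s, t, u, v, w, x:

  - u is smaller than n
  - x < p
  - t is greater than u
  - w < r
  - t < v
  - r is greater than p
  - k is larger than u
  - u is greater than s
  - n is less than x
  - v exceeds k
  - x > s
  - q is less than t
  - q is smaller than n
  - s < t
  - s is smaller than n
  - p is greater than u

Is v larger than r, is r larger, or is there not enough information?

Following every chain through r: below r we get s, u, q, n, x, p, w.
v is not reached, and no chain runs the other way from v to r.
So the given relations leave the order of r and v undetermined.

undetermined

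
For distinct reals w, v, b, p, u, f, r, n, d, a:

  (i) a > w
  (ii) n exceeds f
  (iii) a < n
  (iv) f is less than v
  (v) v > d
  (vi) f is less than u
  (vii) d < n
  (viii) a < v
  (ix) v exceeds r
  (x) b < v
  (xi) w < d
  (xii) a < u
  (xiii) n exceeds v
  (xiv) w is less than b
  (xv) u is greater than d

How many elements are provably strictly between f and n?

Chaining upward from f reaches: v, u.
Chaining downward from n reaches: r, w, b, a, d, v.
Strictly between f and n are those in both lists: v — 1 element.

1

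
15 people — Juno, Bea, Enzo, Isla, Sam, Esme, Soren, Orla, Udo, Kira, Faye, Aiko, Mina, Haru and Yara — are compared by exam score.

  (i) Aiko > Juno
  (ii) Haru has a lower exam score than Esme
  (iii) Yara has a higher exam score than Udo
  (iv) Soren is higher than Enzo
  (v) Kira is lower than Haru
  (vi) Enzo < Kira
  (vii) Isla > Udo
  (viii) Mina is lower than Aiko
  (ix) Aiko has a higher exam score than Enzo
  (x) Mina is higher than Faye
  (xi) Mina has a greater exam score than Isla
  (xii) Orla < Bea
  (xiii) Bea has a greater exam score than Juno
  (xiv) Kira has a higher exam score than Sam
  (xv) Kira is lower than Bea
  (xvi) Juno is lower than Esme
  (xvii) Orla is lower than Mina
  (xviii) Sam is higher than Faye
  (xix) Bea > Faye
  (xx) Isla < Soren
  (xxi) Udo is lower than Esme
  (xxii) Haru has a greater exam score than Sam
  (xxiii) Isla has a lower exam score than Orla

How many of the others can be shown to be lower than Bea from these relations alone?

8

The elements the relations force below Bea are Faye, Udo, Juno, Isla, Enzo, Sam, Orla, Kira — no chain reaches any other.
That is 8.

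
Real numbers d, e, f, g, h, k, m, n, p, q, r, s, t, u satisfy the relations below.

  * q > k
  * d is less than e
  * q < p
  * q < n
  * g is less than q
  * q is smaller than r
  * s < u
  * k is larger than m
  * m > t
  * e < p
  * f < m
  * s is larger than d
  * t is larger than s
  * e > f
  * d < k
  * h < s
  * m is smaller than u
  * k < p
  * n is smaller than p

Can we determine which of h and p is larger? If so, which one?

p

The relevant relations are h < s; s < t; t < m; m < k; k < q; q < n; n < p.
Chaining these gives h < s < t < m < k < q < n < p.
So p is larger.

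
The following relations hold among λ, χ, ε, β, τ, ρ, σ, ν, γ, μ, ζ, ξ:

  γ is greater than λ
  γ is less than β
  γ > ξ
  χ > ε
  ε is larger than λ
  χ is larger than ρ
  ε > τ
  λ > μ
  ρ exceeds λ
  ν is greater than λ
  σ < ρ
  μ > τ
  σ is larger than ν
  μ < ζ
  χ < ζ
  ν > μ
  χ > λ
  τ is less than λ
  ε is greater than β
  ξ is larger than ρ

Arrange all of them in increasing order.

Nothing is placed below τ, so it is least; from there τ < μ; μ < λ; λ < ν; ν < σ; σ < ρ; ρ < ξ; ξ < γ; γ < β; β < ε; ε < χ; χ < ζ, each given directly.

τ < μ < λ < ν < σ < ρ < ξ < γ < β < ε < χ < ζ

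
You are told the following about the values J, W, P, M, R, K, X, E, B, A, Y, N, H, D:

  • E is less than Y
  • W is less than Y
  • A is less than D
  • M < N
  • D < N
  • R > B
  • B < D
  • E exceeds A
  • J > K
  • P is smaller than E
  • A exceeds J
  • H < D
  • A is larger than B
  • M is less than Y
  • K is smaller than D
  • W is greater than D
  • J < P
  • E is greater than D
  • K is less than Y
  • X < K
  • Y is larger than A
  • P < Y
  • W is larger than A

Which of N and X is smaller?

X

Following the relations from X: X < K < J < A < D < N.
So X < N; X is the smaller of the two.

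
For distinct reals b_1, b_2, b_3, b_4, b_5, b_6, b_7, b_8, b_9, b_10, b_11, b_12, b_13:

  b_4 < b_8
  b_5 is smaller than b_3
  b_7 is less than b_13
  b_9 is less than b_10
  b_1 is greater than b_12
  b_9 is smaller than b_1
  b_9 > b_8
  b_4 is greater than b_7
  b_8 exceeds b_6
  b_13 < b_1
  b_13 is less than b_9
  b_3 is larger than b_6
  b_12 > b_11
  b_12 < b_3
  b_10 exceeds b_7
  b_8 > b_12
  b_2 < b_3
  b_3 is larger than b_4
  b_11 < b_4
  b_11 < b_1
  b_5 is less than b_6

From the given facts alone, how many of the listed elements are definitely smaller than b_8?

The elements the relations force below b_8 are b_5, b_7, b_11, b_4, b_12, b_6 — no chain reaches any other.
That is 6.

6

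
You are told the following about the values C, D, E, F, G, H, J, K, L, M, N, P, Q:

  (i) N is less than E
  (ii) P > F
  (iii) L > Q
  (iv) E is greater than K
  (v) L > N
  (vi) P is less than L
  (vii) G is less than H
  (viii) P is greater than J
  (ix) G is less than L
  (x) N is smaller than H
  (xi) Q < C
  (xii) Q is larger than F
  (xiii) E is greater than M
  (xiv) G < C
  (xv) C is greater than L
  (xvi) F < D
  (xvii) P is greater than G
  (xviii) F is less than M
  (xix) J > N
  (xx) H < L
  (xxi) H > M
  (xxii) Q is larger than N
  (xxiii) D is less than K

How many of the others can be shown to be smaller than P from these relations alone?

4

Directly below P: F, G, J.
One step further: N (4 so far).
Nothing else is reachable below P; 4 in all.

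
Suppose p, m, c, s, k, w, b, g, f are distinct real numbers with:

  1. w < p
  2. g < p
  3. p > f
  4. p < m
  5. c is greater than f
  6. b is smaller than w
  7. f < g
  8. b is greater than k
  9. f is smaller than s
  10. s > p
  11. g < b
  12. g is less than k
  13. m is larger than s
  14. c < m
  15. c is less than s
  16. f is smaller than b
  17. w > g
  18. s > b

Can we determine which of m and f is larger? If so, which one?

Chaining the given relations: f < g < k < b < w < p < m.
So m is larger.

m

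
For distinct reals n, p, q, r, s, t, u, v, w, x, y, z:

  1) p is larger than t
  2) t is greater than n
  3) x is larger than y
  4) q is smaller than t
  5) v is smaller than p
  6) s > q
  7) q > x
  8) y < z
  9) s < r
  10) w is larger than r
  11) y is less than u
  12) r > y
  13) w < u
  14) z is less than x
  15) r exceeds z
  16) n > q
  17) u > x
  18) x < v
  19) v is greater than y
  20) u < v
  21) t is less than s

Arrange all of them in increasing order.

y < z < x < q < n < t < s < r < w < u < v < p

Each adjacent pair is fixed by a given relation: y < z; z < x; x < q; q < n; n < t; t < s; s < r; r < w; w < u; u < v; v < p. Chaining them end to end gives the full order.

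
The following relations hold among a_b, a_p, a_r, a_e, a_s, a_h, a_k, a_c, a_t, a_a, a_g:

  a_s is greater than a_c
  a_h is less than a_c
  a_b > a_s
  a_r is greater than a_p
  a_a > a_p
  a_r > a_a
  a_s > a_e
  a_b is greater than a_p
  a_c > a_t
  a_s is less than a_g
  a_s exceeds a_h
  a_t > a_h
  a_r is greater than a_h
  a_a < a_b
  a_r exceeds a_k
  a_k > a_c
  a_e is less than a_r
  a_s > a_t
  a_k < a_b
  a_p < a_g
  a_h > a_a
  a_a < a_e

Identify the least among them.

a_p

Chaining upward from a_p: directly above it, a_a, a_g, a_r, a_b; then a_h, a_e; then a_t, a_c, a_s; then a_k.
That covers every other element, and nothing is given below a_p, so a_p is the least.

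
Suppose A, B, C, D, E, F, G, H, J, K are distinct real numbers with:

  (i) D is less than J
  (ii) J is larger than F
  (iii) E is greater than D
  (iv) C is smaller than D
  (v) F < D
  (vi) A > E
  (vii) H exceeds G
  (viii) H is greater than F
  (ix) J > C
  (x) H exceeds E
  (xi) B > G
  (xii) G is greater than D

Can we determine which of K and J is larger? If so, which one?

undetermined

Following every chain through K: nothing is chained to K.
J is not reached, and no chain runs the other way from J to K.
So the given relations leave the order of K and J undetermined.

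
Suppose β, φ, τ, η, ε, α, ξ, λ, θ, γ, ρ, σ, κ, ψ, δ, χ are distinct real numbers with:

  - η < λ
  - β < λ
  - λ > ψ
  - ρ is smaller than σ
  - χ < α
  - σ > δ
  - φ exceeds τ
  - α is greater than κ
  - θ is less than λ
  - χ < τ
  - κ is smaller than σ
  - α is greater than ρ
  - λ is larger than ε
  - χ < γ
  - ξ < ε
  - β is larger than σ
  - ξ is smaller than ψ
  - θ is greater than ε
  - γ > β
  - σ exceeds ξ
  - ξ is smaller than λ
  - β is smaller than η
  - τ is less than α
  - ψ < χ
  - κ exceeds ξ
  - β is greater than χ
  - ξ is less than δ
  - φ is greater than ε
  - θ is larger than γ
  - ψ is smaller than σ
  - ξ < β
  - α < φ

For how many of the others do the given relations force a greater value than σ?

Directly above σ: β.
One step further: γ, η, λ (4 so far).
One step further: θ (5 so far).
Nothing else is reachable above σ; 5 in all.

5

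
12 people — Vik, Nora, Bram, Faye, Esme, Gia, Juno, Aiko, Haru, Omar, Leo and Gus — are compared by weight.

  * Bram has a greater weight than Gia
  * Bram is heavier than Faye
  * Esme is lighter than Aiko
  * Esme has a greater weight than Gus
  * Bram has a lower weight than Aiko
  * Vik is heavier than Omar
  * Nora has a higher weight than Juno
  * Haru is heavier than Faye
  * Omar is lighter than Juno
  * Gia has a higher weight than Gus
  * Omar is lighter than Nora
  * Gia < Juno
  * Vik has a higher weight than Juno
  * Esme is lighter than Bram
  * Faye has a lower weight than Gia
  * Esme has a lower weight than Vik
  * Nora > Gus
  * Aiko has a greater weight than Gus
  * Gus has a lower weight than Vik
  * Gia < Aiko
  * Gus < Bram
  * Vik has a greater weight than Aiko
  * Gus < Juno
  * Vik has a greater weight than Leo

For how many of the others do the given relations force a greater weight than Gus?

7

The elements the relations force above Gus are Gia, Juno, Esme, Bram, Aiko, Vik, Nora — no chain reaches any other.
That is 7.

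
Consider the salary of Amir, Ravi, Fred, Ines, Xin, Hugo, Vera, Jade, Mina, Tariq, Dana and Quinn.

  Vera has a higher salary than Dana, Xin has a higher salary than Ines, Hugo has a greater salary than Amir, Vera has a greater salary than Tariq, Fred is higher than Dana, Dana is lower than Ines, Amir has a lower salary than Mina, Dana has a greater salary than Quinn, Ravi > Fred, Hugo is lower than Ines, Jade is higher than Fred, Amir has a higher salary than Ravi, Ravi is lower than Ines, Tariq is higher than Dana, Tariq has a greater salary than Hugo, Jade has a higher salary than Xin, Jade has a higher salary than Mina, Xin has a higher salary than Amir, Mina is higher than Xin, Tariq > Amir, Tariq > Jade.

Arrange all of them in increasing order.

Each adjacent pair is fixed by a given relation: Quinn < Dana; Dana < Fred; Fred < Ravi; Ravi < Amir; Amir < Hugo; Hugo < Ines; Ines < Xin; Xin < Mina; Mina < Jade; Jade < Tariq; Tariq < Vera. Chaining them end to end gives the full order.

Quinn < Dana < Fred < Ravi < Amir < Hugo < Ines < Xin < Mina < Jade < Tariq < Vera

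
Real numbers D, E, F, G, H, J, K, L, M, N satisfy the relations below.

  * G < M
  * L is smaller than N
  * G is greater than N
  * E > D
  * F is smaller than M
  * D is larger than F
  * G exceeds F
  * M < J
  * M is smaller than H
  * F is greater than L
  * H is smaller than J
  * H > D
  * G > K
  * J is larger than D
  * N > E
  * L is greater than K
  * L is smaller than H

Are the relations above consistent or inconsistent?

consistent

The single ordering K < L < F < D < E < N < G < M < H < J satisfies every listed relation, so no contradiction arises.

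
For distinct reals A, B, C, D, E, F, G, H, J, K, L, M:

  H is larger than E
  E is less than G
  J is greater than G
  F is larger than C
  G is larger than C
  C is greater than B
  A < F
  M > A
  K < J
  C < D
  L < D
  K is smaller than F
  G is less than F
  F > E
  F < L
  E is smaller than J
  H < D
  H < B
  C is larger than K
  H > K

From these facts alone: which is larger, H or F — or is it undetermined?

F

Following the relations from H: H < B < C < G < F.
So F is larger.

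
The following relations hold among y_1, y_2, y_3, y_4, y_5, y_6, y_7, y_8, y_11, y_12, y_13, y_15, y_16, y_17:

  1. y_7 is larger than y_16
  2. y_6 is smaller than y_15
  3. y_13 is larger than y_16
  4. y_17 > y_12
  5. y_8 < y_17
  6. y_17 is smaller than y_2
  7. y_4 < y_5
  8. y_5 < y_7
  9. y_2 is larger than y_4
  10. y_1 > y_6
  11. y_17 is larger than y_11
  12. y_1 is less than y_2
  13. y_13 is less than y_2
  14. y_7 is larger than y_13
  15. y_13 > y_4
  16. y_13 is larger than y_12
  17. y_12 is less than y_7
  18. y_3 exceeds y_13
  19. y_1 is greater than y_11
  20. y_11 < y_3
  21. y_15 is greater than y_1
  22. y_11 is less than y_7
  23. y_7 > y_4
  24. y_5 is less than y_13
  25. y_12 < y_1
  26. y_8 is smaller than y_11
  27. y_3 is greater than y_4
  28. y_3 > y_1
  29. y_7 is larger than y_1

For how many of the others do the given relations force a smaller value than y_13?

Directly below y_13: y_4, y_12, y_5, y_16.
No other element is forced below y_13 by the given relations, so the count is 4.

4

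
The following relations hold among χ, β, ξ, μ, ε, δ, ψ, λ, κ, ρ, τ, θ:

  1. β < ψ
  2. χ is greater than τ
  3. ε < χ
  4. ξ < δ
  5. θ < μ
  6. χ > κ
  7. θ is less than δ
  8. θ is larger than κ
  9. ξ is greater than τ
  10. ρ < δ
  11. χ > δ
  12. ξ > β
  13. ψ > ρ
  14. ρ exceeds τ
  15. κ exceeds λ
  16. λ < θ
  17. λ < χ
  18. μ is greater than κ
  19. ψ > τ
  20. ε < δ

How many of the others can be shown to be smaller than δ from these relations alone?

8

From δ the given relations immediately reach ε, ξ, ρ, θ.
From those, λ, β, τ, κ — 8 in total.
No other element is forced below δ by the given relations, so the count is 8.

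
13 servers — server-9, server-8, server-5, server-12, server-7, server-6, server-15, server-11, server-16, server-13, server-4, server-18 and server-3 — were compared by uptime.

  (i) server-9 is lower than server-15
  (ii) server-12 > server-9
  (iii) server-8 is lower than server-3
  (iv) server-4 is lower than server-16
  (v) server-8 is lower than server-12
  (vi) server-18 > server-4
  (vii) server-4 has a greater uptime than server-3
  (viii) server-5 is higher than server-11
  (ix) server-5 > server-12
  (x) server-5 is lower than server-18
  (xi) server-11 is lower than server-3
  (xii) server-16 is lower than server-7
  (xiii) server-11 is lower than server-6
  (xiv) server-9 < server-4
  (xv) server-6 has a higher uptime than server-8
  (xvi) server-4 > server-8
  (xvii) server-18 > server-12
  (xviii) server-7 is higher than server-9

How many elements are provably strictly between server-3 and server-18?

1

The relations place server-3 below server-18. An element lies strictly between them when it is forced above server-3 and also forced below server-18.
Above server-3: {server-4, server-16, server-7}. Below server-18: {server-9, server-11, server-8, server-4, server-12, server-5}.
Intersection: {server-4} — 1.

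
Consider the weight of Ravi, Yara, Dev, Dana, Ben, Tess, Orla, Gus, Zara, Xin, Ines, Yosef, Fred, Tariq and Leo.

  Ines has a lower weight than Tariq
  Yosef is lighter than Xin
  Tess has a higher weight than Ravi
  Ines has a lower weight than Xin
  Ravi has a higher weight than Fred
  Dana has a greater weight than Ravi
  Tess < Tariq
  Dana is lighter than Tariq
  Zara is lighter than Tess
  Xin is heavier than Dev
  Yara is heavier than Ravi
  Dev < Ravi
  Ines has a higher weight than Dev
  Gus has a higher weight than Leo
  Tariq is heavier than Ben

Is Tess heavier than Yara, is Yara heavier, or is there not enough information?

Following every chain through Tess: above Tess we get Tariq; below Tess we get Dev, Zara, Fred, Ravi.
Yara is not reached, and no chain runs the other way from Yara to Tess.
So the given relations leave the order of Tess and Yara undetermined.

undetermined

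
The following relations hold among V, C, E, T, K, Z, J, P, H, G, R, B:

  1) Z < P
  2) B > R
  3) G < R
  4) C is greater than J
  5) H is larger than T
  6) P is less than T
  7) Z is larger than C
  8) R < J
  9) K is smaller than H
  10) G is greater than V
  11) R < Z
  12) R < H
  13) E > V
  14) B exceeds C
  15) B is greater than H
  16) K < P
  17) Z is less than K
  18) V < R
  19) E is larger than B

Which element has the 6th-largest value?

K

Chaining the given pairs: V < G < R < J < C < Z < K < P < T < H < B < E.
Counting 6 from the largest end gives K.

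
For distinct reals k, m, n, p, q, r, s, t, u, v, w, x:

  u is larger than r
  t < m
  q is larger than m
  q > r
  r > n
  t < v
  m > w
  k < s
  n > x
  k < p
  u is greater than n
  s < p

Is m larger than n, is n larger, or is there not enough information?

Following every chain through n: above n we get r, q, u; below n we get x.
m is not reached, and no chain runs the other way from m to n.
So the given relations leave the order of n and m undetermined.

undetermined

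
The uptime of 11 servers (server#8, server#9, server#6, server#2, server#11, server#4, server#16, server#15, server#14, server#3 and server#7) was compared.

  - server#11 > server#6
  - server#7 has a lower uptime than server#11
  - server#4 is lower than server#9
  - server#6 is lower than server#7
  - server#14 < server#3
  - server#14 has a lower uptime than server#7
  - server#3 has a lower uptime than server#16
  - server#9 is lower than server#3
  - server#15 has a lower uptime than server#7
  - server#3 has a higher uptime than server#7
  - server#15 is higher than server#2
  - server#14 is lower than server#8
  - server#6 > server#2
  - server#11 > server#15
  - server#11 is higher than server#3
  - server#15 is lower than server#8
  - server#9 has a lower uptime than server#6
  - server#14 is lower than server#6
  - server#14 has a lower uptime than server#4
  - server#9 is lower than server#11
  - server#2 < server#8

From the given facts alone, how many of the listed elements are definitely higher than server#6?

The elements the relations force above server#6 are server#7, server#3, server#16, server#11 — no chain reaches any other.
That is 4.

4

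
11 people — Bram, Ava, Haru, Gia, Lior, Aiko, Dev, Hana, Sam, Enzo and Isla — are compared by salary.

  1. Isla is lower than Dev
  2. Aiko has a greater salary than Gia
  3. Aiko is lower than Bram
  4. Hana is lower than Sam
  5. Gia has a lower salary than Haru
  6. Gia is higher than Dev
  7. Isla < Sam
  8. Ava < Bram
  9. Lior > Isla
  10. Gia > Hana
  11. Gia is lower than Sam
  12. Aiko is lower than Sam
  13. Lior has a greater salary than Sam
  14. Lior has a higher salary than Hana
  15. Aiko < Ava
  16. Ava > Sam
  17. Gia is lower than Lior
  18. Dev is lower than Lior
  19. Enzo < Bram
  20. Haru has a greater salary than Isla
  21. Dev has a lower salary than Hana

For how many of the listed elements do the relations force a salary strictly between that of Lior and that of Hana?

Chaining upward from Hana reaches: Gia, Aiko, Sam, Ava, Bram, Haru.
Chaining downward from Lior reaches: Isla, Dev, Gia, Aiko, Sam.
Strictly between Hana and Lior are those in both lists: Gia, Aiko, Sam — 3 elements.

3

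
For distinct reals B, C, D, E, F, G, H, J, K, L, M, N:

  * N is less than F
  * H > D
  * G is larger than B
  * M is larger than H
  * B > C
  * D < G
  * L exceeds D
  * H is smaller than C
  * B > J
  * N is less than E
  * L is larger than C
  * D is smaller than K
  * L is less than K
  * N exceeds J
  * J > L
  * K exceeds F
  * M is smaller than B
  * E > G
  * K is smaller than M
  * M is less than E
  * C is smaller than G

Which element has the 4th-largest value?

The consecutive relations fix a unique order: D < H < C < L < J < N < F < K < M < B < G < E.
Counting 4 from the largest end gives M.

M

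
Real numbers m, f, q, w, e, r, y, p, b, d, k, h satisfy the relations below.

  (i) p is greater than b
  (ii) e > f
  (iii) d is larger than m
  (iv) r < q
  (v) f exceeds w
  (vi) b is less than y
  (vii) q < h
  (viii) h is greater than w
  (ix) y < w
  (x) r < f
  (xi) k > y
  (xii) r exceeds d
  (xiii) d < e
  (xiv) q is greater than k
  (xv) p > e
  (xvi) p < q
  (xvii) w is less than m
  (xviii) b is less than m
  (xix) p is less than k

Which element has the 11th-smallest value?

q

Chaining the given pairs: b < y < w < m < d < r < f < e < p < k < q < h.
The 11th smallest is q.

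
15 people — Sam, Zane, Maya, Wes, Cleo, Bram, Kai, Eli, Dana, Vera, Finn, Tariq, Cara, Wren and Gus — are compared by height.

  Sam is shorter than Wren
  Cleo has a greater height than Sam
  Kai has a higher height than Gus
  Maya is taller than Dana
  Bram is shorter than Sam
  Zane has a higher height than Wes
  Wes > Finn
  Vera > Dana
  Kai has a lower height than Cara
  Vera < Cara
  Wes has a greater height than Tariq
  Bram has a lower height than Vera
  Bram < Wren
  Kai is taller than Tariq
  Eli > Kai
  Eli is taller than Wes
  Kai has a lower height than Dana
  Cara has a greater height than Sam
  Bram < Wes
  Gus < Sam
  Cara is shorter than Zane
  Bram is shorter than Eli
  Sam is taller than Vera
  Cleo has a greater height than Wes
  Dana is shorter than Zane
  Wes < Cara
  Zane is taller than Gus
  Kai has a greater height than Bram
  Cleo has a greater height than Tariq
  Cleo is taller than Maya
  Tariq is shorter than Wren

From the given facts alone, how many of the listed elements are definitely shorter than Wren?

7

From Wren the given relations immediately reach Bram, Tariq, Sam.
From those, Gus, Vera — 5 in total.
From those, Dana — 6 in total.
From those, Kai — 7 in total.
No other element is forced below Wren by the given relations, so the count is 7.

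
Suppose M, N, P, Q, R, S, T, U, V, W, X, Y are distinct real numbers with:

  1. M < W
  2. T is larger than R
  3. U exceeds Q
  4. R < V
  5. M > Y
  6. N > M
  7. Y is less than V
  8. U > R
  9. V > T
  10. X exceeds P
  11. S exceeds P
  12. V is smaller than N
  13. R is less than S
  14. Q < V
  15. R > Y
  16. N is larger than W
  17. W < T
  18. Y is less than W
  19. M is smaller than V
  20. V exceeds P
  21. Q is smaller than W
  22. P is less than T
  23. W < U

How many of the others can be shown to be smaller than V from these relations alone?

Directly below V: Y, Q, P, R, M, T.
One step further: W (7 so far).
No other element is forced below V by the given relations, so the count is 7.

7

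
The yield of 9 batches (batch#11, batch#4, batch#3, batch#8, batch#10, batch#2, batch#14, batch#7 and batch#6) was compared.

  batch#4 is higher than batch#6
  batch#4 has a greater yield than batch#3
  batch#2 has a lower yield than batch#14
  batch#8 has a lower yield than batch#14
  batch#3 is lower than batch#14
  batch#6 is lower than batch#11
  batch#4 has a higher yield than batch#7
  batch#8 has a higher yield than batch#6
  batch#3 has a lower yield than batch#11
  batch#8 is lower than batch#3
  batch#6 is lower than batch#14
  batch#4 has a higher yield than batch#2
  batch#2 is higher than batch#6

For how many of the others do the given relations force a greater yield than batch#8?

4

The elements the relations force above batch#8 are batch#3, batch#14, batch#4, batch#11 — no chain reaches any other.
That is 4.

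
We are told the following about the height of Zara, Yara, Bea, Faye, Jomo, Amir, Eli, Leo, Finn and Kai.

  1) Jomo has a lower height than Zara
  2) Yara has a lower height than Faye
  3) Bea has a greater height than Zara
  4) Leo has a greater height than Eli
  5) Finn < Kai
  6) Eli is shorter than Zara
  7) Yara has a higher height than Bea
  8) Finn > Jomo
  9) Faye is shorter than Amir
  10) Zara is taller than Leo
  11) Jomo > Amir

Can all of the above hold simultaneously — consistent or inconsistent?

We have Jomo < Zara stated directly, yet also Zara < Bea < Yara < Faye < Amir < Jomo by chaining the others — so Zara < Jomo. Contradiction.

inconsistent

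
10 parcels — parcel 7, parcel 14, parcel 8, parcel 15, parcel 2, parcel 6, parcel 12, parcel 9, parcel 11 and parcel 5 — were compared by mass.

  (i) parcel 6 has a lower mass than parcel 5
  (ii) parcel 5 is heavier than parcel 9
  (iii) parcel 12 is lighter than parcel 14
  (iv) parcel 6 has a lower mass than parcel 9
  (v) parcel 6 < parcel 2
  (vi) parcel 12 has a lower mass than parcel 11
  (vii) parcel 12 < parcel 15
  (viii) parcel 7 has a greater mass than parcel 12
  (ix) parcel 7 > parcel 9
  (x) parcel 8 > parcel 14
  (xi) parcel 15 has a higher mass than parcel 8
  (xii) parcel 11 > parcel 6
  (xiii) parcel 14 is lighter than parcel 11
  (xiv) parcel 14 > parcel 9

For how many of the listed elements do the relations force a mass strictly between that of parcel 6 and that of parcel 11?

Chaining upward from parcel 6 reaches: parcel 9, parcel 14, parcel 2, parcel 8, parcel 5, parcel 15, parcel 7.
Chaining downward from parcel 11 reaches: parcel 9, parcel 12, parcel 14.
Strictly between parcel 6 and parcel 11 are those in both lists: parcel 9, parcel 14 — 2 elements.

2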